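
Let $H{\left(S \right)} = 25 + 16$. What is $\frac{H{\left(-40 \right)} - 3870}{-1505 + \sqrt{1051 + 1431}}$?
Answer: $\frac{5762645}{2262543} + \frac{3829 \sqrt{2482}}{2262543} \approx 2.6313$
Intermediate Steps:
$H{\left(S \right)} = 41$
$\frac{H{\left(-40 \right)} - 3870}{-1505 + \sqrt{1051 + 1431}} = \frac{41 - 3870}{-1505 + \sqrt{1051 + 1431}} = - \frac{3829}{-1505 + \sqrt{2482}}$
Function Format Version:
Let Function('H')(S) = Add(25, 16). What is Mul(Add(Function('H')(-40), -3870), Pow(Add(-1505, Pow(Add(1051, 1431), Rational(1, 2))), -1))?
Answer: Add(Rational(5762645, 2262543), Mul(Rational(3829, 2262543), Pow(2482, Rational(1, 2)))) ≈ 2.6313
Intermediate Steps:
Function('H')(S) = 41
Mul(Add(Function('H')(-40), -3870), Pow(Add(-1505, Pow(Add(1051, 1431), Rational(1, 2))), -1)) = Mul(Add(41, -3870), Pow(Add(-1505, Pow(Add(1051, 1431), Rational(1, 2))), -1)) = Mul(-3829, Pow(Add(-1505, Pow(2482, Rational(1, 2))), -1))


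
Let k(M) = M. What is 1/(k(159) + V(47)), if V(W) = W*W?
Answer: 1/2368 ≈ 0.00042230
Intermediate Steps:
V(W) = W²
1/(k(159) + V(47)) = 1/(159 + 47²) = 1/(159 + 2209) = 1/2368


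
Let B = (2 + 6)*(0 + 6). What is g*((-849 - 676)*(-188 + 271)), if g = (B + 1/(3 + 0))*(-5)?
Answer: 91766875/3 ≈ 3.0589e+7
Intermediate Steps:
B = 48 (B = 8*6 = 48)
g = -725/3 (g = (48 + 1/(3 + 0))*(-5) = (48 + 1/3)*(-5) = (48 + ⅓)*(-5) = (145/3)*(-5) = -725/3 ≈ -241.67)
g*((-849 - 676)*(-188 + 271)) = -725*(-849 - 676)*(-188 + 271)/3 = -(-1105625)*83/3 = -725/3*(-126575) = 91766875/3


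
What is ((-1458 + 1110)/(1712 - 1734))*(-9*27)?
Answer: -42282/11 ≈ -3843.8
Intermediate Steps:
((-1458 + 1110)/(1712 - 1734))*(-9*27) = -348/(-22)*(-243) = -348*(-1/22)*(-243) = (174/11)*(-243) = -42282/11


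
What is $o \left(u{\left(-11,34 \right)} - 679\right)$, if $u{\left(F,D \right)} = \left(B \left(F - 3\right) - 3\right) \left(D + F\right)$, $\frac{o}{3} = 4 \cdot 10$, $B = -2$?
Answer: $-12480$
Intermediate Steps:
$o = 120$ ($o = 3 \cdot 4 \cdot 10 = 3 \cdot 40 = 120$)
$u{\left(F,D \right)} = \left(3 - 2 F\right) \left(D + F\right)$ ($u{\left(F,D \right)} = \left(- 2 \left(F - 3\right) - 3\right) \left(D + F\right) = \left(- 2 \left(-3 + F\right) - 3\right) \left(D + F\right) = \left(\left(6 - 2 F\right) - 3\right) \left(D + F\right) = \left(3 - 2 F\right) \left(D + F\right)$)
$o \left(u{\left(-11,34 \right)} - 679\right) = 120 \left(\left(- 2 \left(-11\right)^{2} + 3 \cdot 34 + 3 \left(-11\right) - 68 \left(-11\right)\right) - 679\right) = 120 \left(\left(\left(-2\right) 121 + 102 - 33 + 748\right) - 679\right) = 120 \left(\left(-242 + 102 - 33 + 748\right) - 679\right) = 120 \left(575 - 679\right) = 120 \left(-104\right) = -12480$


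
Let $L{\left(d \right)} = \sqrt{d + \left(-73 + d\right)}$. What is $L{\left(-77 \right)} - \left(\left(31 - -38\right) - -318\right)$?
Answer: $-387 + i \sqrt{227} \approx -387.0 + 15.067 i$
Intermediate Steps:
$L{\left(d \right)} = \sqrt{-73 + 2 d}$
$L{\left(-77 \right)} - \left(\left(31 - -38\right) - -318\right) = \sqrt{-73 + 2 \left(-77\right)} - \left(\left(31 - -38\right) - -318\right) = \sqrt{-73 - 154} - \left(\left(31 + 38\right) + 318\right) = \sqrt{-227} - \left(69 + 318\right) = i \sqrt{227} - 387 = -387 + i \sqrt{227}$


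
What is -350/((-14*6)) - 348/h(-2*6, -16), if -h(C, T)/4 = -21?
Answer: 1/42 ≈ 0.023810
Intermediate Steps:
h(C, T) = 84 (h(C, T) = -4*(-21) = 84)
-350/((-14*6)) - 348/h(-2*6, -16) = -350/((-14*6)) - 348/84 = -350/(-84) - 348*1/84 = -350*(-1/84) - 29/7 = 25/6 - 29/7 = 1/42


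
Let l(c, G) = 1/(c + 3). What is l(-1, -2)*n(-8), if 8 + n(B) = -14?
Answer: -11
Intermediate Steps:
n(B) = -22 (n(B) = -8 - 14 = -22)
l(c, G) = 1/(3 + c)
l(-1, -2)*n(-8) = -22/(3 - 1) = -22/2 = (½)*(-22) = -11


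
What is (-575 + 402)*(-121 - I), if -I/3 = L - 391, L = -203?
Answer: 329219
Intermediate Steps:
I = 1782 (I = -3*(-203 - 391) = -3*(-594) = 1782)
(-575 + 402)*(-121 - I) = (-575 + 402)*(-121 - 1*1782) = -173*(-121 - 1782) = -173*(-1903) = 329219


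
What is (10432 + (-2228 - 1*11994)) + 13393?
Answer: 9603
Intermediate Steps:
(10432 + (-2228 - 1*11994)) + 13393 = (10432 + (-2228 - 11994)) + 13393 = (10432 - 14222) + 13393 = -3790 + 13393 = 9603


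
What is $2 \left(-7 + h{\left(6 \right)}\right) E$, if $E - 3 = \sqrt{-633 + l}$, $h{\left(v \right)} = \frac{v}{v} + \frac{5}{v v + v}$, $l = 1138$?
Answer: $- \frac{247}{7} - \frac{247 \sqrt{505}}{21} \approx -299.6$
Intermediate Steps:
$h{\left(v \right)} = 1 + \frac{5}{v + v^{2}}$ ($h{\left(v \right)} = 1 + \frac{5}{v^{2} + v} = 1 + \frac{5}{v + v^{2}}$)
$E = 3 + \sqrt{505}$ ($E = 3 + \sqrt{-633 + 1138} = 3 + \sqrt{505} \approx 25.472$)
$2 \left(-7 + h{\left(6 \right)}\right) E = 2 \left(-7 + \frac{5 + 6 + 6^{2}}{6 \left(1 + 6\right)}\right) \left(3 + \sqrt{505}\right) = 2 \left(-7 + \frac{5 + 6 + 36}{6 \cdot 7}\right) \left(3 + \sqrt{505}\right) = 2 \left(-7 + \frac{1}{6} \cdot \frac{1}{7} \cdot 47\right) \left(3 + \sqrt{505}\right) = 2 \left(-7 + \frac{47}{42}\right) \left(3 + \sqrt{505}\right) = 2 \left(- \frac{247}{42}\right) \left(3 + \sqrt{505}\right) = - \frac{247 \left(3 + \sqrt{505}\right)}{21} = - \frac{247}{7} - \frac{247 \sqrt{505}}{21}$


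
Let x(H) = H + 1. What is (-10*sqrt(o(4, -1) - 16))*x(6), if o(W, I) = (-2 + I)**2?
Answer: -70*I*sqrt(7) ≈ -185.2*I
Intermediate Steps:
x(H) = 1 + H
(-10*sqrt(o(4, -1) - 16))*x(6) = (-10*sqrt((-2 - 1)**2 - 16))*(1 + 6) = -10*sqrt((-3)**2 - 16)*7 = -10*sqrt(9 - 16)*7 = -10*I*sqrt(7)*7 = -70*I*sqrt(7)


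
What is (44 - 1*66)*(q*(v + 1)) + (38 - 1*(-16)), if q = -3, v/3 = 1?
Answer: 318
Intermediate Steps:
v = 3 (v = 3*1 = 3)
(44 - 1*66)*(q*(v + 1)) + (38 - 1*(-16)) = (44 - 1*66)*(-3*(3 + 1)) + (38 - 1*(-16)) = (44 - 66)*(-3*4) + (38 + 16) = -22*(-12) + 54 = 264 + 54 = 318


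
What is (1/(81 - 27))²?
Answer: 1/2916 ≈ 0.00034294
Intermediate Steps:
(1/(81 - 27))² = (1/54)² = 1/2916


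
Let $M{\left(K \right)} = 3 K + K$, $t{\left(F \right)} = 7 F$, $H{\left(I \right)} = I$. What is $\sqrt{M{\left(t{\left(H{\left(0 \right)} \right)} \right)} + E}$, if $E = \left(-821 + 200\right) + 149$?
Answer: $2 i \sqrt{118} \approx 21.726 i$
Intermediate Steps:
$E = -472$ ($E = -621 + 149 = -472$)
$M{\left(K \right)} = 4 K$
$\sqrt{M{\left(t{\left(H{\left(0 \right)} \right)} \right)} + E} = \sqrt{4 \cdot 7 \cdot 0 - 472} = \sqrt{4 \cdot 0 - 472} = \sqrt{0 - 472} = \sqrt{-472} = 2 i \sqrt{118}$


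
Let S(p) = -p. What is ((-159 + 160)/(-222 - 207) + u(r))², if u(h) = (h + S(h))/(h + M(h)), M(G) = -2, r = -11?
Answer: 1/184041 ≈ 5.4336e-6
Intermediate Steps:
u(h) = 0 (u(h) = (h - h)/(h - 2) = 0/(-2 + h) = 0)
((-159 + 160)/(-222 - 207) + u(r))² = ((-159 + 160)/(-222 - 207) + 0)² = (1/(-429) + 0)² = (1*(-1/429) + 0)² = (-1/429 + 0)² = (-1/429)² = 1/184041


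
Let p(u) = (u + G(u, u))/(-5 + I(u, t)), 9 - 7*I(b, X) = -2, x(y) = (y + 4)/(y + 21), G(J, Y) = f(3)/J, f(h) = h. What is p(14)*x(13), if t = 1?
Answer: -199/96 ≈ -2.0729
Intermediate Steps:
G(J, Y) = 3/J
x(y) = (4 + y)/(21 + y)
I(b, X) = 11/7 (I(b, X) = 9/7 - ⅐*(-2) = 9/7 + 2/7 = 11/7)
p(u) = -7/(8*u) - 7*u/24 (p(u) = (u + 3/u)/(-5 + 11/7) = (u + 3/u)/(-24/7) = (u + 3/u)*(-7/24) = -7/(8*u) - 7*u/24)
p(14)*x(13) = ((7/24)*(-3 - 1*14²)/14)*((4 + 13)/(21 + 13)) = ((7/24)*(1/14)*(-3 - 1*196))*(17/34) = ((7/24)*(1/14)*(-3 - 196))*((1/34)*17) = ((7/24)*(1/14)*(-199))*(½) = -199/48*½ = -199/96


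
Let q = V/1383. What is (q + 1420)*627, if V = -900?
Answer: 410258640/461 ≈ 8.8993e+5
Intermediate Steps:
q = -300/461 (q = -900/1383 = -900*1/1383 = -300/461 ≈ -0.65076)
(q + 1420)*627 = (-300/461 + 1420)*627 = (654320/461)*627 = 410258640/461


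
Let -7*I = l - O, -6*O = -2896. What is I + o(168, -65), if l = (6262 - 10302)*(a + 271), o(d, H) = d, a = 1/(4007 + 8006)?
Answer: 39516727568/252273 ≈ 1.5664e+5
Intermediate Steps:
O = 1448/3 (O = -1/6*(-2896) = 1448/3 ≈ 482.67)
a = 1/12013 ≈ 8.3243e-5
l = -13152316960/12013 (l = (6262 - 10302)*(1/12013 + 271) = -4040*3255524/12013 = -13152316960/12013 ≈ -1.0948e+6)
I = 39474345704/252273 (I = -(-13152316960/12013 - 1*1448/3)/7 = -(-13152316960/12013 - 1448/3)/7 = -1/7*(-39474345704/36039) = 39474345704/252273 ≈ 1.5647e+5)
I + o(168, -65) = 39474345704/252273 + 168 = 39516727568/252273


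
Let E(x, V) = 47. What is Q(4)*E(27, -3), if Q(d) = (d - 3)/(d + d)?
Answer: 47/8 ≈ 5.8750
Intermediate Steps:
Q(d) = (-3 + d)/(2*d) (Q(d) = (-3 + d)/((2*d)) = (-3 + d)*(1/(2*d)) = (-3 + d)/(2*d))
Q(4)*E(27, -3) = ((½)*(-3 + 4)/4)*47 = ((½)*(¼)*1)*47 = (⅛)*47 = 47/8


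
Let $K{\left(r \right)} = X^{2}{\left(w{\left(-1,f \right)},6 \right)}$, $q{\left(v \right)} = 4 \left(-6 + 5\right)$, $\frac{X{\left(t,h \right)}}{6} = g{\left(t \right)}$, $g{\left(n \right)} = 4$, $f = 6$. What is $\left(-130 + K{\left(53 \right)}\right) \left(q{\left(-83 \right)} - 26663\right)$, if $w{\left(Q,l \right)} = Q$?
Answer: $-11893482$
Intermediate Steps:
$X{\left(t,h \right)} = 24$ ($X{\left(t,h \right)} = 6 \cdot 4 = 24$)
$q{\left(v \right)} = -4$ ($q{\left(v \right)} = 4 \left(-1\right) = -4$)
$K{\left(r \right)} = 576$ ($K{\left(r \right)} = 24^{2} = 576$)
$\left(-130 + K{\left(53 \right)}\right) \left(q{\left(-83 \right)} - 26663\right) = \left(-130 + 576\right) \left(-4 - 26663\right) = 446 \left(-26667\right) = -11893482$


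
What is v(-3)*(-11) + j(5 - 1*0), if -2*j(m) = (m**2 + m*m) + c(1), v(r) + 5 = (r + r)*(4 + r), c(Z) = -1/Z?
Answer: 193/2 ≈ 96.500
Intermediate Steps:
v(r) = -5 + 2*r*(4 + r) (v(r) = -5 + (r + r)*(4 + r) = -5 + (2*r)*(4 + r) = -5 + 2*r*(4 + r))
j(m) = 1/2 - m**2 (j(m) = -((m**2 + m*m) - 1/1)/2 = -((m**2 + m**2) - 1*1)/2 = -(2*m**2 - 1)/2 = -(-1 + 2*m**2)/2 = 1/2 - m**2)
v(-3)*(-11) + j(5 - 1*0) = (-5 + 2*(-3)**2 + 8*(-3))*(-11) + (1/2 - (5 - 1*0)**2) = (-5 + 2*9 - 24)*(-11) + (1/2 - (5 + 0)**2) = (-5 + 18 - 24)*(-11) + (1/2 - 1*5**2) = -11*(-11) + (1/2 - 1*25) = 121 + (1/2 - 25) = 121 - 49/2 = 193/2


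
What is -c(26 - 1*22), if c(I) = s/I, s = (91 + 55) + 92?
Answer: -119/2 ≈ -59.500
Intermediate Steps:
s = 238 (s = 146 + 92 = 238)
c(I) = 238/I
-c(26 - 1*22) = -238/(26 - 1*22) = -238/(26 - 22) = -238/4 = -1*119/2 = -119/2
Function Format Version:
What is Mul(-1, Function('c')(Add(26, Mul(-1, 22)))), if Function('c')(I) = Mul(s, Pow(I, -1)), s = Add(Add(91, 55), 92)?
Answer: Rational(-119, 2) ≈ -59.500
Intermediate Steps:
s = 238 (s = Add(146, 92) = 238)
Function('c')(I) = Mul(238, Pow(I, -1))
Mul(-1, Function('c')(Add(26, Mul(-1, 22)))) = Mul(-1, Mul(238, Pow(Add(26, Mul(-1, 22)), -1))) = Mul(-1, Mul(238, Pow(Add(26, -22), -1))) = Mul(-1, Mul(238, Pow(4, -1))) = Mul(-1, Mul(238, Rational(1, 4))) = Mul(-1, Rational(119, 2)) = Rational(-119, 2)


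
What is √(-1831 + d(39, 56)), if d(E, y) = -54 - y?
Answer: I*√1941 ≈ 44.057*I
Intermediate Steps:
√(-1831 + d(39, 56)) = √(-1831 + (-54 - 1*56)) = √(-1831 + (-54 - 56)) = √(-1831 - 110) = √(-1941) = I*√1941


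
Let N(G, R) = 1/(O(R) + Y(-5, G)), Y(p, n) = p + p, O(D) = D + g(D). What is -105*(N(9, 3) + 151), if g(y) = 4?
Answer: -15820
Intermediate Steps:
O(D) = 4 + D (O(D) = D + 4 = 4 + D)
Y(p, n) = 2*p
N(G, R) = 1/(-6 + R) (N(G, R) = 1/((4 + R) + 2*(-5)) = 1/((4 + R) - 10) = 1/(-6 + R))
-105*(N(9, 3) + 151) = -105*(1/(-6 + 3) + 151) = -105*(1/(-3) + 151) = -105*(-1/3 + 151) = -105*452/3 = -15820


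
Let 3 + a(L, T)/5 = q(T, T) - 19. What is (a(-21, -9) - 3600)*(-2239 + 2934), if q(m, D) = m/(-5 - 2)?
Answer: -18017875/7 ≈ -2.5740e+6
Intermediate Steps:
q(m, D) = -m/7 (q(m, D) = m/(-7) = -m/7)
a(L, T) = -110 - 5*T/7 (a(L, T) = -15 + 5*(-T/7 - 19) = -15 + 5*(-19 - T/7) = -15 + (-95 - 5*T/7) = -110 - 5*T/7)
(a(-21, -9) - 3600)*(-2239 + 2934) = ((-110 - 5/7*(-9)) - 3600)*(-2239 + 2934) = ((-110 + 45/7) - 3600)*695 = (-725/7 - 3600)*695 = -25925/7*695 = -18017875/7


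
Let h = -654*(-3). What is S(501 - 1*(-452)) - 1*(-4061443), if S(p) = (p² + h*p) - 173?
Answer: 6839265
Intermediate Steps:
h = 1962
S(p) = -173 + p² + 1962*p (S(p) = (p² + 1962*p) - 173 = -173 + p² + 1962*p)
S(501 - 1*(-452)) - 1*(-4061443) = (-173 + (501 - 1*(-452))² + 1962*(501 - 1*(-452))) - 1*(-4061443) = (-173 + (501 + 452)² + 1962*(501 + 452)) + 4061443 = (-173 + 953² + 1962*953) + 4061443 = (-173 + 908209 + 1869786) + 4061443 = 2777822 + 4061443 = 6839265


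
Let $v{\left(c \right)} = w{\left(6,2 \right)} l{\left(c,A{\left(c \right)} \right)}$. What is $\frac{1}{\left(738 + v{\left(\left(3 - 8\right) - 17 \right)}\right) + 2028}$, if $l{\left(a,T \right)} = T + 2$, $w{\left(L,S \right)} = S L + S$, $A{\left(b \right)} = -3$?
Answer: $\frac{1}{2752} \approx 0.00036337$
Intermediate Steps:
$w{\left(L,S \right)} = S + L S$ ($w{\left(L,S \right)} = L S + S = S + L S$)
$l{\left(a,T \right)} = 2 + T$
$v{\left(c \right)} = -14$ ($v{\left(c \right)} = 2 \left(1 + 6\right) \left(2 - 3\right) = 2 \cdot 7 \left(-1\right) = 14 \left(-1\right) = -14$)
$\frac{1}{\left(738 + v{\left(\left(3 - 8\right) - 17 \right)}\right) + 2028} = \frac{1}{\left(738 - 14\right) + 2028} = \frac{1}{724 + 2028} = \frac{1}{2752}$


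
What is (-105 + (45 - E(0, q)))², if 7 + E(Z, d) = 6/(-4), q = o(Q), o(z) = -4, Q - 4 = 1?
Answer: 10609/4 ≈ 2652.3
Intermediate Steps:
Q = 5 (Q = 4 + 1 = 5)
q = -4
E(Z, d) = -17/2 (E(Z, d) = -7 + 6/(-4) = -7 + 6*(-¼) = -7 - 3/2 = -17/2)
(-105 + (45 - E(0, q)))² = (-105 + (45 - 1*(-17/2)))² = (-105 + (45 + 17/2))² = (-105 + 107/2)² = (-103/2)² = 10609/4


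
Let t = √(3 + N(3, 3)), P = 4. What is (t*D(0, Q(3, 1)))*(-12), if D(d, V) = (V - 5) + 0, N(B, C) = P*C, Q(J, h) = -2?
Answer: 84*√15 ≈ 325.33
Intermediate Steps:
N(B, C) = 4*C
D(d, V) = -5 + V (D(d, V) = (-5 + V) + 0 = -5 + V)
t = √15 (t = √(3 + 4*3) = √(3 + 12) = √15 ≈ 3.8730)
(t*D(0, Q(3, 1)))*(-12) = (√15*(-5 - 2))*(-12) = (√15*(-7))*(-12) = -7*√15*(-12) = 84*√15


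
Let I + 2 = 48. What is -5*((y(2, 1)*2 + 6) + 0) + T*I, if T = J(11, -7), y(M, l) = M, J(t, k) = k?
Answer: -372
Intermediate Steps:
T = -7
I = 46 (I = -2 + 48 = 46)
-5*((y(2, 1)*2 + 6) + 0) + T*I = -5*((2*2 + 6) + 0) - 7*46 = -5*((4 + 6) + 0) - 322 = -5*(10 + 0) - 322 = -5*10 - 322 = -50 - 322 = -372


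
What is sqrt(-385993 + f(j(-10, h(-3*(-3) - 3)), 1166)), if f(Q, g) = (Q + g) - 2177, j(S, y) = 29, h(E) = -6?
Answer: 5*I*sqrt(15479) ≈ 622.07*I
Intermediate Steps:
f(Q, g) = -2177 + Q + g
sqrt(-385993 + f(j(-10, h(-3*(-3) - 3)), 1166)) = sqrt(-385993 + (-2177 + 29 + 1166)) = sqrt(-385993 - 982) = sqrt(-386975) = 5*I*sqrt(15479)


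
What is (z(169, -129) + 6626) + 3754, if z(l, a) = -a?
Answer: 10509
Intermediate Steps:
(z(169, -129) + 6626) + 3754 = (-1*(-129) + 6626) + 3754 = (129 + 6626) + 3754 = 6755 + 3754 = 10509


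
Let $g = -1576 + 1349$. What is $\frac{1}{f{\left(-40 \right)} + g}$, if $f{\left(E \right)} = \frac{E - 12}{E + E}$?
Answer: $- \frac{20}{4527} \approx -0.0044179$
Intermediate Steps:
$g = -227$
$f{\left(E \right)} = \frac{-12 + E}{2 E}$
$\frac{1}{f{\left(-40 \right)} + g} = \frac{1}{\frac{-12 - 40}{2 \left(-40\right)} - 227} = \frac{1}{\frac{1}{2} \left(- \frac{1}{40}\right) \left(-52\right) - 227} = \frac{1}{\frac{13}{20} - 227} = \frac{1}{- \frac{4527}{20}} = - \frac{20}{4527}$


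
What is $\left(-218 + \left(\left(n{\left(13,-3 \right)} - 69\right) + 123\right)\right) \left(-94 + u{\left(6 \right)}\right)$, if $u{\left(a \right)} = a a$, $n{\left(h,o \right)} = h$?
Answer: $8758$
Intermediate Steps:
$u{\left(a \right)} = a^{2}$
$\left(-218 + \left(\left(n{\left(13,-3 \right)} - 69\right) + 123\right)\right) \left(-94 + u{\left(6 \right)}\right) = \left(-218 + \left(\left(13 - 69\right) + 123\right)\right) \left(-94 + 6^{2}\right) = \left(-218 + \left(-56 + 123\right)\right) \left(-94 + 36\right) = \left(-218 + 67\right) \left(-58\right) = \left(-151\right) \left(-58\right) = 8758$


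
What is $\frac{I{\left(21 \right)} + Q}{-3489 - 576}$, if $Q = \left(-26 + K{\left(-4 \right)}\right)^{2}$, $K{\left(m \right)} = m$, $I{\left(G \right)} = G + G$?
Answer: $- \frac{314}{1355} \approx -0.23173$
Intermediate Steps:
$I{\left(G \right)} = 2 G$
$Q = 900$ ($Q = \left(-26 - 4\right)^{2} = \left(-30\right)^{2} = 900$)
$\frac{I{\left(21 \right)} + Q}{-3489 - 576} = \frac{2 \cdot 21 + 900}{-3489 - 576} = \frac{42 + 900}{-4065} = 942 \left(- \frac{1}{4065}\right) = - \frac{314}{1355}$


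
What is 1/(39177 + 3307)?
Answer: 1/42484 ≈ 2.3538e-5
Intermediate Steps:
1/(39177 + 3307) = 1/42484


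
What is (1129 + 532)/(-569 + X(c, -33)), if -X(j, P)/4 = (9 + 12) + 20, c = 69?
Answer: -1661/733 ≈ -2.2660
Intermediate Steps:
X(j, P) = -164 (X(j, P) = -4*((9 + 12) + 20) = -4*(21 + 20) = -4*41 = -164)
(1129 + 532)/(-569 + X(c, -33)) = (1129 + 532)/(-569 - 164) = 1661/(-733) = 1661*(-1/733) = -1661/733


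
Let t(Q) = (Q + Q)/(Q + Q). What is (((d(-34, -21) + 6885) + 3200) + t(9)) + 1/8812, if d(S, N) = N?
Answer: 88692781/8812 ≈ 10065.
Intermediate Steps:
t(Q) = 1 (t(Q) = (2*Q)/((2*Q)) = (2*Q)*(1/(2*Q)) = 1)
(((d(-34, -21) + 6885) + 3200) + t(9)) + 1/8812 = (((-21 + 6885) + 3200) + 1) + 1/8812 = ((6864 + 3200) + 1) + 1/8812 = (10064 + 1) + 1/8812 = 10065 + 1/8812 = 88692781/8812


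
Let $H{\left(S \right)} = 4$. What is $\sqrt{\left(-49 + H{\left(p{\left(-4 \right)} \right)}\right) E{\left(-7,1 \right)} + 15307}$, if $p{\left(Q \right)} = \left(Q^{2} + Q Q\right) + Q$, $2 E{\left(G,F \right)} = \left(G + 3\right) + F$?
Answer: $\frac{\sqrt{61498}}{2} \approx 123.99$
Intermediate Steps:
$E{\left(G,F \right)} = \frac{3}{2} + \frac{F}{2} + \frac{G}{2}$ ($E{\left(G,F \right)} = \frac{\left(G + 3\right) + F}{2} = \frac{\left(3 + G\right) + F}{2} = \frac{3 + F + G}{2} = \frac{3}{2} + \frac{F}{2} + \frac{G}{2}$)
$p{\left(Q \right)} = Q + 2 Q^{2}$ ($p{\left(Q \right)} = \left(Q^{2} + Q^{2}\right) + Q = 2 Q^{2} + Q = Q + 2 Q^{2}$)
$\sqrt{\left(-49 + H{\left(p{\left(-4 \right)} \right)}\right) E{\left(-7,1 \right)} + 15307} = \sqrt{\left(-49 + 4\right) \left(\frac{3}{2} + \frac{1}{2} \cdot 1 + \frac{1}{2} \left(-7\right)\right) + 15307} = \sqrt{- 45 \left(\frac{3}{2} + \frac{1}{2} - \frac{7}{2}\right) + 15307} = \sqrt{\left(-45\right) \left(- \frac{3}{2}\right) + 15307} = \sqrt{\frac{135}{2} + 15307} = \sqrt{\frac{30749}{2}} = \frac{\sqrt{61498}}{2}$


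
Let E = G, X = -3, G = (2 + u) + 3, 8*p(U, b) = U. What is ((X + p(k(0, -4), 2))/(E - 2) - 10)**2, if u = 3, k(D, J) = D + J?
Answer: 16129/144 ≈ 112.01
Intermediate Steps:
p(U, b) = U/8
G = 8 (G = (2 + 3) + 3 = 5 + 3 = 8)
E = 8
((X + p(k(0, -4), 2))/(E - 2) - 10)**2 = ((-3 + (0 - 4)/8)/(8 - 2) - 10)**2 = ((-3 + (1/8)*(-4))/6 - 10)**2 = ((-3 - 1/2)*(1/6) - 10)**2 = (-7/2*1/6 - 10)**2 = (-7/12 - 10)**2 = (-127/12)**2 = 16129/144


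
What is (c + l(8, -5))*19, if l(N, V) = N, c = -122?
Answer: -2166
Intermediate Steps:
(c + l(8, -5))*19 = (-122 + 8)*19 = -114*19 = -2166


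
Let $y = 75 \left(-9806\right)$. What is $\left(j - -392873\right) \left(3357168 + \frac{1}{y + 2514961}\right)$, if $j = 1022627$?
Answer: $\frac{8456363158253759500}{1779511} \approx 4.7521 \cdot 10^{12}$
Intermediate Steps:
$y = -735450$
$\left(j - -392873\right) \left(3357168 + \frac{1}{y + 2514961}\right) = \left(1022627 - -392873\right) \left(3357168 + \frac{1}{-735450 + 2514961}\right) = \left(1022627 + \left(393024 - 151\right)\right) \left(3357168 + \frac{1}{1779511}\right) = \left(1022627 + 392873\right) \left(3357168 + \frac{1}{1779511}\right) = 1415500 \cdot \frac{5974117384849}{1779511} = \frac{8456363158253759500}{1779511}$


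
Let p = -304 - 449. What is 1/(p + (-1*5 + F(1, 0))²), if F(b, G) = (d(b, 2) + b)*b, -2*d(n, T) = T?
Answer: -1/728 ≈ -0.0013736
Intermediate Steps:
d(n, T) = -T/2
F(b, G) = b*(-1 + b) (F(b, G) = (-½*2 + b)*b = (-1 + b)*b = b*(-1 + b))
p = -753
1/(p + (-1*5 + F(1, 0))²) = 1/(-753 + (-1*5 + 1*(-1 + 1))²) = 1/(-753 + (-5 + 1*0)²) = 1/(-753 + (-5 + 0)²) = 1/(-753 + (-5)²) = 1/(-753 + 25) = 1/(-728) = -1/728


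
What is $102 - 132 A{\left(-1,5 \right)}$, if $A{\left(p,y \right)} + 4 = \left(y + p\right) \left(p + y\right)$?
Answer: $-1482$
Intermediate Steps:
$A{\left(p,y \right)} = -4 + \left(p + y\right)^{2}$ ($A{\left(p,y \right)} = -4 + \left(y + p\right) \left(p + y\right) = -4 + \left(p + y\right) \left(p + y\right) = -4 + \left(p + y\right)^{2}$)
$102 - 132 A{\left(-1,5 \right)} = 102 - 132 \left(-4 + \left(-1 + 5\right)^{2}\right) = 102 - 132 \left(-4 + 4^{2}\right) = 102 - 132 \left(-4 + 16\right) = 102 - 1584 = -1482$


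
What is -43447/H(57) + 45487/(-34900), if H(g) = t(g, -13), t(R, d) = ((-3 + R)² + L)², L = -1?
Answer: -3104236591/2372425220 ≈ -1.3085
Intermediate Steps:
t(R, d) = (-1 + (-3 + R)²)² (t(R, d) = ((-3 + R)² - 1)² = (-1 + (-3 + R)²)²)
H(g) = (-1 + (-3 + g)²)²
-43447/H(57) + 45487/(-34900) = -43447/(-1 + (-3 + 57)²)² + 45487/(-34900) = -43447/(-1 + 54²)² + 45487*(-1/34900) = -43447/(-1 + 2916)² - 45487/34900 = -43447/(2915²) - 45487/34900 = -43447/8497225 - 45487/34900 = -3104236591/2372425220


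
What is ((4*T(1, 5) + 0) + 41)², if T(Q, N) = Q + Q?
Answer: 2401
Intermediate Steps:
T(Q, N) = 2*Q
((4*T(1, 5) + 0) + 41)² = ((4*(2*1) + 0) + 41)² = ((4*2 + 0) + 41)² = ((8 + 0) + 41)² = (8 + 41)² = 49² = 2401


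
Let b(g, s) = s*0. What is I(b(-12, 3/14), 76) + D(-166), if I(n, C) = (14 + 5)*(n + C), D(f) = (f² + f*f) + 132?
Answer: 56688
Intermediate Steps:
b(g, s) = 0
D(f) = 132 + 2*f² (D(f) = (f² + f²) + 132 = 2*f² + 132 = 132 + 2*f²)
I(n, C) = 19*C + 19*n (I(n, C) = 19*(C + n) = 19*C + 19*n)
I(b(-12, 3/14), 76) + D(-166) = (19*76 + 19*0) + (132 + 2*(-166)²) = (1444 + 0) + (132 + 2*27556) = 1444 + (132 + 55112) = 1444 + 55244 = 56688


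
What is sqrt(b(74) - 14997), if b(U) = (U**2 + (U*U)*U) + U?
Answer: sqrt(395777) ≈ 629.11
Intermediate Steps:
b(U) = U + U**2 + U**3 (b(U) = (U**2 + U**2*U) + U = (U**2 + U**3) + U = U + U**2 + U**3)
sqrt(b(74) - 14997) = sqrt(74*(1 + 74 + 74**2) - 14997) = sqrt(74*(1 + 74 + 5476) - 14997) = sqrt(74*5551 - 14997) = sqrt(410774 - 14997) = sqrt(395777)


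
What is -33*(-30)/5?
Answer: 198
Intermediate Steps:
-33*(-30)/5 = 990*(1/5) = 198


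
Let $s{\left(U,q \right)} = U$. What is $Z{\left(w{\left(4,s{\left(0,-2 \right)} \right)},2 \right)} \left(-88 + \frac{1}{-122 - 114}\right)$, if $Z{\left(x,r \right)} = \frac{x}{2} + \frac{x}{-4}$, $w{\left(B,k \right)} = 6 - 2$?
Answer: $- \frac{20769}{236} \approx -88.004$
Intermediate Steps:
$w{\left(B,k \right)} = 4$ ($w{\left(B,k \right)} = 6 - 2 = 4$)
$Z{\left(x,r \right)} = \frac{x}{4}$ ($Z{\left(x,r \right)} = x \frac{1}{2} + x \left(- \frac{1}{4}\right) = \frac{x}{2} - \frac{x}{4} = \frac{x}{4}$)
$Z{\left(w{\left(4,s{\left(0,-2 \right)} \right)},2 \right)} \left(-88 + \frac{1}{-122 - 114}\right) = \frac{1}{4} \cdot 4 \left(-88 + \frac{1}{-122 - 114}\right) = 1 \left(-88 + \frac{1}{-236}\right) = 1 \left(-88 - \frac{1}{236}\right) = 1 \left(- \frac{20769}{236}\right) = - \frac{20769}{236}$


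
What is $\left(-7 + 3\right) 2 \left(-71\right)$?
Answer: $568$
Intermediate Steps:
$\left(-7 + 3\right) 2 \left(-71\right) = \left(-4\right) 2 \left(-71\right) = \left(-8\right) \left(-71\right) = 568$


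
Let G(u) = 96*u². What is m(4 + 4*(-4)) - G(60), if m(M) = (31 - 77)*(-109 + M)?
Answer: -340034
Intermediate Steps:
m(M) = 5014 - 46*M (m(M) = -46*(-109 + M) = 5014 - 46*M)
m(4 + 4*(-4)) - G(60) = (5014 - 46*(4 + 4*(-4))) - 96*60² = (5014 - 46*(4 - 16)) - 96*3600 = (5014 - 46*(-12)) - 1*345600 = (5014 + 552) - 345600 = 5566 - 345600 = -340034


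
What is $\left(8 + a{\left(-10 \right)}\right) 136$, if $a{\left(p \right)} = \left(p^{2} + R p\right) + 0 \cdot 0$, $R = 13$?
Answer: $-2992$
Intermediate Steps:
$a{\left(p \right)} = p^{2} + 13 p$ ($a{\left(p \right)} = \left(p^{2} + 13 p\right) + 0 \cdot 0 = \left(p^{2} + 13 p\right) + 0 = p^{2} + 13 p$)
$\left(8 + a{\left(-10 \right)}\right) 136 = \left(8 - 10 \left(13 - 10\right)\right) 136 = \left(8 - 30\right) 136 = \left(-22\right) 136 = -2992$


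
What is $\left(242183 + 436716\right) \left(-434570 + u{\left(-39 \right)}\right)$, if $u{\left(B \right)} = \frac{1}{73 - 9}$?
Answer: $- \frac{18881864180621}{64} \approx -2.9503 \cdot 10^{11}$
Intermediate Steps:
$u{\left(B \right)} = \frac{1}{64}$
$\left(242183 + 436716\right) \left(-434570 + u{\left(-39 \right)}\right) = \left(242183 + 436716\right) \left(-434570 + \frac{1}{64}\right) = 678899 \left(- \frac{27812479}{64}\right) = - \frac{18881864180621}{64}$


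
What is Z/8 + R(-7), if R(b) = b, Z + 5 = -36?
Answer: -97/8 ≈ -12.125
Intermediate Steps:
Z = -41 (Z = -5 - 36 = -41)
Z/8 + R(-7) = -41/8 - 7 = -97/8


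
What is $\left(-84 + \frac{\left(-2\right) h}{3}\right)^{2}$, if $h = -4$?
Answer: $\frac{59536}{9} \approx 6615.1$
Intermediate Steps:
$\left(-84 + \frac{\left(-2\right) h}{3}\right)^{2} = \left(-84 + \frac{\left(-2\right) \left(-4\right)}{3}\right)^{2} = \left(-84 + 8 \cdot \frac{1}{3}\right)^{2} = \left(-84 + \frac{8}{3}\right)^{2} = \left(- \frac{244}{3}\right)^{2} = \frac{59536}{9}$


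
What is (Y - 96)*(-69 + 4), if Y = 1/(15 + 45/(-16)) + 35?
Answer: 11879/3 ≈ 3959.7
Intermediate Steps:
Y = 6841/195 (Y = 1/(15 + 45*(-1/16)) + 35 = 1/(15 - 45/16) + 35 = 1/(195/16) + 35 = 16/195 + 35 = 6841/195 ≈ 35.082)
(Y - 96)*(-69 + 4) = (6841/195 - 96)*(-69 + 4) = -11879/195*(-65) = 11879/3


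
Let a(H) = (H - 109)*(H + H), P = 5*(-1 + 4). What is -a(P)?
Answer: 2820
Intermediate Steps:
P = 15 (P = 5*3 = 15)
a(H) = 2*H*(-109 + H) (a(H) = (-109 + H)*(2*H) = 2*H*(-109 + H))
-a(P) = -2*15*(-109 + 15) = -2*15*(-94) = -1*(-2820) = 2820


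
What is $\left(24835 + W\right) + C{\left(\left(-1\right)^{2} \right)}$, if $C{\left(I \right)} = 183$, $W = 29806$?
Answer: $54824$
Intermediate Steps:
$\left(24835 + W\right) + C{\left(\left(-1\right)^{2} \right)} = \left(24835 + 29806\right) + 183 = 54641 + 183 = 54824$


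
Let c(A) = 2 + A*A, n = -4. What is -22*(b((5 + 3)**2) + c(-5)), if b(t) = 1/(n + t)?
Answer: -17831/30 ≈ -594.37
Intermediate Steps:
b(t) = 1/(-4 + t)
c(A) = 2 + A**2
-22*(b((5 + 3)**2) + c(-5)) = -22*(1/(-4 + (5 + 3)**2) + (2 + (-5)**2)) = -22*(1/(-4 + 8**2) + (2 + 25)) = -22*(1/(-4 + 64) + 27) = -22*(1/60 + 27) = -22*1621/60 = -17831/30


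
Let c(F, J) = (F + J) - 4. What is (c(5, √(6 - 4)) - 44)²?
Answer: (43 - √2)² ≈ 1729.4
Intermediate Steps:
c(F, J) = -4 + F + J
(c(5, √(6 - 4)) - 44)² = ((-4 + 5 + √(6 - 4)) - 44)² = ((-4 + 5 + √2) - 44)² = ((1 + √2) - 44)² = (-43 + √2)²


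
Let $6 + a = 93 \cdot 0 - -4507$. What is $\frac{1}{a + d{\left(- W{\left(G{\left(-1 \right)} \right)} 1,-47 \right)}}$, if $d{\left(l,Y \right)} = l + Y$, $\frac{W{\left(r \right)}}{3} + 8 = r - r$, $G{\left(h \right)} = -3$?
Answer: $\frac{1}{4478} \approx 0.00022331$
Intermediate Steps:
$W{\left(r \right)} = -24$ ($W{\left(r \right)} = -24 + 3 \left(r - r\right) = -24 + 3 \cdot 0 = -24 + 0 = -24$)
$d{\left(l,Y \right)} = Y + l$
$a = 4501$ ($a = -6 + \left(93 \cdot 0 - -4507\right) = -6 + \left(0 + 4507\right) = -6 + 4507 = 4501$)
$\frac{1}{a + d{\left(- W{\left(G{\left(-1 \right)} \right)} 1,-47 \right)}} = \frac{1}{4501 - \left(47 - \left(-1\right) \left(-24\right) 1\right)} = \frac{1}{4501 + \left(-47 + 24 \cdot 1\right)} = \frac{1}{4501 + \left(-47 + 24\right)} = \frac{1}{4501 - 23} = \frac{1}{4478}$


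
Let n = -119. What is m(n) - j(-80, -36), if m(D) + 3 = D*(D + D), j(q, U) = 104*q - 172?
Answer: 36811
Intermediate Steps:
j(q, U) = -172 + 104*q
m(D) = -3 + 2*D² (m(D) = -3 + D*(D + D) = -3 + D*(2*D) = -3 + 2*D²)
m(n) - j(-80, -36) = (-3 + 2*(-119)²) - (-172 + 104*(-80)) = (-3 + 2*14161) - (-172 - 8320) = (-3 + 28322) - 1*(-8492) = 28319 + 8492 = 36811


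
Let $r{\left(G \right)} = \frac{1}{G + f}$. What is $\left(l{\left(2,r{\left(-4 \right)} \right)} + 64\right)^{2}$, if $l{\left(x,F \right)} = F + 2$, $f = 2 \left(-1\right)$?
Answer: $\frac{156025}{36} \approx 4334.0$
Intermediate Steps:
$f = -2$
$r{\left(G \right)} = \frac{1}{-2 + G}$ ($r{\left(G \right)} = \frac{1}{G - 2} = \frac{1}{-2 + G}$)
$l{\left(x,F \right)} = 2 + F$
$\left(l{\left(2,r{\left(-4 \right)} \right)} + 64\right)^{2} = \left(\left(2 + \frac{1}{-2 - 4}\right) + 64\right)^{2} = \left(\left(2 + \frac{1}{-6}\right) + 64\right)^{2} = \left(\left(2 - \frac{1}{6}\right) + 64\right)^{2} = \left(\frac{11}{6} + 64\right)^{2} = \left(\frac{395}{6}\right)^{2} = \frac{156025}{36}$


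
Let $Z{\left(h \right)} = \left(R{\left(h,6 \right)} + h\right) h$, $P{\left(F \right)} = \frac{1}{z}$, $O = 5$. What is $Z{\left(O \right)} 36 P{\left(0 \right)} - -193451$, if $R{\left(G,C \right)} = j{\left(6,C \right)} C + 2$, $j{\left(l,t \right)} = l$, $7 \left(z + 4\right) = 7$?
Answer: $190871$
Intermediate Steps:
$z = -3$ ($z = -4 + \frac{1}{7} \cdot 7 = -4 + 1 = -3$)
$R{\left(G,C \right)} = 2 + 6 C$ ($R{\left(G,C \right)} = 6 C + 2 = 2 + 6 C$)
$P{\left(F \right)} = - \frac{1}{3}$ ($P{\left(F \right)} = \frac{1}{-3} = - \frac{1}{3}$)
$Z{\left(h \right)} = h \left(38 + h\right)$ ($Z{\left(h \right)} = \left(\left(2 + 6 \cdot 6\right) + h\right) h = \left(\left(2 + 36\right) + h\right) h = \left(38 + h\right) h = h \left(38 + h\right)$)
$Z{\left(O \right)} 36 P{\left(0 \right)} - -193451 = 5 \left(38 + 5\right) 36 \left(- \frac{1}{3}\right) - -193451 = 5 \cdot 43 \cdot 36 \left(- \frac{1}{3}\right) + 193451 = 215 \cdot 36 \left(- \frac{1}{3}\right) + 193451 = 7740 \left(- \frac{1}{3}\right) + 193451 = -2580 + 193451 = 190871$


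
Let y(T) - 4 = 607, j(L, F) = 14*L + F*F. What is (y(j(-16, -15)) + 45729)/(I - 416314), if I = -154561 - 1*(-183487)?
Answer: -11585/96847 ≈ -0.11962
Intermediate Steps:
j(L, F) = F² + 14*L (j(L, F) = 14*L + F² = F² + 14*L)
y(T) = 611 (y(T) = 4 + 607 = 611)
I = 28926 (I = -154561 + 183487 = 28926)
(y(j(-16, -15)) + 45729)/(I - 416314) = (611 + 45729)/(28926 - 416314) = 46340/(-387388) = 46340*(-1/387388) = -11585/96847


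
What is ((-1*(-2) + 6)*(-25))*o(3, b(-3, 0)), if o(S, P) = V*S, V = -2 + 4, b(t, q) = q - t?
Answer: -1200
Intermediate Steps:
V = 2
o(S, P) = 2*S
((-1*(-2) + 6)*(-25))*o(3, b(-3, 0)) = ((-1*(-2) + 6)*(-25))*(2*3) = ((2 + 6)*(-25))*6 = (8*(-25))*6 = -200*6 = -1200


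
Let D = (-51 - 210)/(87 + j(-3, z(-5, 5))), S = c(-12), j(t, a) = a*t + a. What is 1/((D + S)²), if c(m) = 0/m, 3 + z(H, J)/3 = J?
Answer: 625/7569 ≈ 0.082574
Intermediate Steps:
z(H, J) = -9 + 3*J
c(m) = 0
j(t, a) = a + a*t
S = 0
D = -87/25 (D = (-51 - 210)/(87 + (-9 + 3*5)*(1 - 3)) = -261/(87 + (-9 + 15)*(-2)) = -261/(87 + 6*(-2)) = -261/(87 - 12) = -261/75 = -261*1/75 = -87/25 ≈ -3.4800)
1/((D + S)²) = 1/((-87/25 + 0)²) = 1/((-87/25)²) = 1/(7569/625) = 625/7569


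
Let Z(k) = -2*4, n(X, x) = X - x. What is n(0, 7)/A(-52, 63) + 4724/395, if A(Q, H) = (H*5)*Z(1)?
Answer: 340207/28440 ≈ 11.962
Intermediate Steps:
Z(k) = -8
A(Q, H) = -40*H (A(Q, H) = (H*5)*(-8) = (5*H)*(-8) = -40*H)
n(0, 7)/A(-52, 63) + 4724/395 = (0 - 1*7)/((-40*63)) + 4724/395 = (0 - 7)/(-2520) + 4724*(1/395) = -7*(-1/2520) + 4724/395 = 1/360 + 4724/395 = 340207/28440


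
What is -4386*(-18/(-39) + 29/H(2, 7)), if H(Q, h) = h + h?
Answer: -1010973/91 ≈ -11110.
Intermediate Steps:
H(Q, h) = 2*h
-4386*(-18/(-39) + 29/H(2, 7)) = -4386*(-18/(-39) + 29/((2*7))) = -4386*(-18*(-1/39) + 29/14) = -4386*(6/13 + 29*(1/14)) = -4386*(6/13 + 29/14) = -4386*461/182 = -1010973/91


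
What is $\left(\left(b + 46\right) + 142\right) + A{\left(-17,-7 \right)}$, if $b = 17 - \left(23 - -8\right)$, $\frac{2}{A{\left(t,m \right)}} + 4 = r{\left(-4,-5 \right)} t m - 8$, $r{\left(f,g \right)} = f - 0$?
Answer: $\frac{42455}{244} \approx 174.0$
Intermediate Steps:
$r{\left(f,g \right)} = f$ ($r{\left(f,g \right)} = f + 0 = f$)
$A{\left(t,m \right)} = \frac{2}{-12 - 4 m t}$ ($A{\left(t,m \right)} = \frac{2}{-4 + \left(- 4 t m - 8\right)} = \frac{2}{-4 - \left(8 + 4 m t\right)} = \frac{2}{-12 - 4 m t}$)
$b = -14$ ($b = 17 - \left(23 + 8\right) = 17 - 31 = -14$)
$\left(\left(b + 46\right) + 142\right) + A{\left(-17,-7 \right)} = \left(\left(-14 + 46\right) + 142\right) + \frac{1}{2 \left(-3 - \left(-7\right) \left(-17\right)\right)} = \left(32 + 142\right) + \frac{1}{2 \left(-3 - 119\right)} = 174 + \frac{1}{2 \left(-122\right)} = 174 + \frac{1}{2} \left(- \frac{1}{122}\right) = 174 - \frac{1}{244} = \frac{42455}{244}$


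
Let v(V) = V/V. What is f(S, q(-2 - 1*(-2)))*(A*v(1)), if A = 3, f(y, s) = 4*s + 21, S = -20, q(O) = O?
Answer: 63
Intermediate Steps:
f(y, s) = 21 + 4*s
v(V) = 1
f(S, q(-2 - 1*(-2)))*(A*v(1)) = (21 + 4*(-2 - 1*(-2)))*(3*1) = (21 + 4*(-2 + 2))*3 = (21 + 4*0)*3 = (21 + 0)*3 = 21*3 = 63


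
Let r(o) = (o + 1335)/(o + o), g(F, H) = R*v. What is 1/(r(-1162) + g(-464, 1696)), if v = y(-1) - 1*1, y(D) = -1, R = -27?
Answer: 2324/125323 ≈ 0.018544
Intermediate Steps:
v = -2 (v = -1 - 1*1 = -1 - 1 = -2)
g(F, H) = 54 (g(F, H) = -27*(-2) = 54)
r(o) = (1335 + o)/(2*o) (r(o) = (1335 + o)/((2*o)) = (1335 + o)*(1/(2*o)) = (1335 + o)/(2*o))
1/(r(-1162) + g(-464, 1696)) = 1/((½)*(1335 - 1162)/(-1162) + 54) = 1/((½)*(-1/1162)*173 + 54) = 1/(-173/2324 + 54) = 1/(125323/2324) = 2324/125323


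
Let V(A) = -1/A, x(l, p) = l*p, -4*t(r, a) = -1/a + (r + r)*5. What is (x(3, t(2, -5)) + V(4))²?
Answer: 5929/25 ≈ 237.16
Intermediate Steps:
t(r, a) = -5*r/2 + 1/(4*a) (t(r, a) = -(-1/a + (r + r)*5)/4 = -(-1/a + (2*r)*5)/4 = -(-1/a + 10*r)/4 = -5*r/2 + 1/(4*a))
(x(3, t(2, -5)) + V(4))² = (3*((¼)*(1 - 10*(-5)*2)/(-5)) - 1/4)² = (3*((¼)*(-⅕)*(1 + 100)) - 1*¼)² = (3*((¼)*(-⅕)*101) - ¼)² = (3*(-101/20) - ¼)² = (-303/20 - ¼)² = (-77/5)² = 5929/25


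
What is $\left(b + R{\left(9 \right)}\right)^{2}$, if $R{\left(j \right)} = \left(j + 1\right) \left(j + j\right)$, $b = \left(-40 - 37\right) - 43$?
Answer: $3600$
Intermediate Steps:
$b = -120$ ($b = -77 - 43 = -120$)
$R{\left(j \right)} = 2 j \left(1 + j\right)$ ($R{\left(j \right)} = \left(1 + j\right) 2 j = 2 j \left(1 + j\right)$)
$\left(b + R{\left(9 \right)}\right)^{2} = \left(-120 + 2 \cdot 9 \left(1 + 9\right)\right)^{2} = \left(-120 + 2 \cdot 9 \cdot 10\right)^{2} = \left(-120 + 180\right)^{2} = 60^{2} = 3600$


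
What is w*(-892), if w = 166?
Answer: -148072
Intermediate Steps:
w*(-892) = 166*(-892) = -148072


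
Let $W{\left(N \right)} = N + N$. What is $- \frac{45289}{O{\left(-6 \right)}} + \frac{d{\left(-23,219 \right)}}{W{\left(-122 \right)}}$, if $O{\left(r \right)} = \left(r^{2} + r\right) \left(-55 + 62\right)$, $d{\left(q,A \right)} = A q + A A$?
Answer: $- \frac{5016139}{12810} \approx -391.58$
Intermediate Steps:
$W{\left(N \right)} = 2 N$
$d{\left(q,A \right)} = A^{2} + A q$ ($d{\left(q,A \right)} = A q + A^{2} = A^{2} + A q$)
$O{\left(r \right)} = 7 r + 7 r^{2}$ ($O{\left(r \right)} = \left(r + r^{2}\right) 7 = 7 r + 7 r^{2}$)
$- \frac{45289}{O{\left(-6 \right)}} + \frac{d{\left(-23,219 \right)}}{W{\left(-122 \right)}} = - \frac{45289}{7 \left(-6\right) \left(1 - 6\right)} + \frac{219 \left(219 - 23\right)}{2 \left(-122\right)} = - \frac{45289}{7 \left(-6\right) \left(-5\right)} + \frac{219 \cdot 196}{-244} = - \frac{45289}{210} + 42924 \left(- \frac{1}{244}\right) = \left(-45289\right) \frac{1}{210} - \frac{10731}{61} = - \frac{45289}{210} - \frac{10731}{61} = - \frac{5016139}{12810}$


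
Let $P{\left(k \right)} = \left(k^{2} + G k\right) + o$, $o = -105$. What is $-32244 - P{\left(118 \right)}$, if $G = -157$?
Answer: $-27537$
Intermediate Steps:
$P{\left(k \right)} = -105 + k^{2} - 157 k$ ($P{\left(k \right)} = \left(k^{2} - 157 k\right) - 105 = -105 + k^{2} - 157 k$)
$-32244 - P{\left(118 \right)} = -32244 - \left(-105 + 118^{2} - 18526\right) = -32244 - \left(-105 + 13924 - 18526\right) = -32244 - -4707 = -32244 + 4707 = -27537$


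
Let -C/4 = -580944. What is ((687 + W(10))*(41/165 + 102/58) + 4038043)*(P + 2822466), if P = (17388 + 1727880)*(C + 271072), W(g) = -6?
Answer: 530505922127359809798/29 ≈ 1.8293e+19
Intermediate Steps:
C = 2323776 (C = -4*(-580944) = 2323776)
P = 4528705179264 (P = (17388 + 1727880)*(2323776 + 271072) = 1745268*2594848 = 4528705179264)
((687 + W(10))*(41/165 + 102/58) + 4038043)*(P + 2822466) = ((687 - 6)*(41/165 + 102/58) + 4038043)*(4528705179264 + 2822466) = (681*(41*(1/165) + 102*(1/58)) + 4038043)*4528708001730 = (681*(41/165 + 51/29) + 4038043)*4528708001730 = (681*(9604/4785) + 4038043)*4528708001730 = (2180108/1595 + 4038043)*4528708001730 = (6442858693/1595)*4528708001730 = 530505922127359809798/29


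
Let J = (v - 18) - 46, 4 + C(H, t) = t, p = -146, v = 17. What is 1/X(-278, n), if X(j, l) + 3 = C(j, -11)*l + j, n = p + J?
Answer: 1/2614 ≈ 0.00038256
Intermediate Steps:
C(H, t) = -4 + t
J = -47 (J = (17 - 18) - 46 = -1 - 46 = -47)
n = -193 (n = -146 - 47 = -193)
X(j, l) = -3 + j - 15*l (X(j, l) = -3 + ((-4 - 11)*l + j) = -3 + (-15*l + j) = -3 + (j - 15*l) = -3 + j - 15*l)
1/X(-278, n) = 1/(-3 - 278 - 15*(-193)) = 1/(-3 - 278 + 2895) = 1/2614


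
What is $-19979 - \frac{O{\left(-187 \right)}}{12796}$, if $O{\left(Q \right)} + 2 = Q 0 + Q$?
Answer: $- \frac{36521585}{1828} \approx -19979.0$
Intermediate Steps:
$O{\left(Q \right)} = -2 + Q$ ($O{\left(Q \right)} = -2 + \left(Q 0 + Q\right) = -2 + \left(0 + Q\right) = -2 + Q$)
$-19979 - \frac{O{\left(-187 \right)}}{12796} = -19979 - \frac{-2 - 187}{12796} = -19979 - \left(-189\right) \frac{1}{12796} = -19979 - - \frac{27}{1828} = -19979 + \frac{27}{1828} = - \frac{36521585}{1828}$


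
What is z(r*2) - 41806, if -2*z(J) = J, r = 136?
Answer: -41942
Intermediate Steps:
z(J) = -J/2
z(r*2) - 41806 = -68*2 - 41806 = -½*272 - 41806 = -136 - 41806 = -41942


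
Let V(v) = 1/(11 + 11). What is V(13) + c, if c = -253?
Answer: -5565/22 ≈ -252.95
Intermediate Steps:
V(v) = 1/22
V(13) + c = 1/22 - 253 = -5565/22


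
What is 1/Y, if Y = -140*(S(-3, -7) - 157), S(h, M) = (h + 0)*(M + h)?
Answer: 1/17780 ≈ 5.6243e-5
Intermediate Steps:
S(h, M) = h*(M + h)
Y = 17780 (Y = -140*(-3*(-7 - 3) - 157) = -140*(-3*(-10) - 157) = -140*(30 - 157) = -140*(-127) = 17780)
1/Y = 1/17780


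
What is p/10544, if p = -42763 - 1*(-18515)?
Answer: -3031/1318 ≈ -2.2997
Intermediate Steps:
p = -24248 (p = -42763 + 18515 = -24248)
p/10544 = -24248/10544 = -24248*1/10544 = -3031/1318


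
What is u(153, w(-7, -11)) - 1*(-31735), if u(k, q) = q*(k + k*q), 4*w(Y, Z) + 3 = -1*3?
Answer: 127399/4 ≈ 31850.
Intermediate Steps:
w(Y, Z) = -3/2 (w(Y, Z) = -¾ + (-1*3)/4 = -¾ + (¼)*(-3) = -¾ - ¾ = -3/2)
u(153, w(-7, -11)) - 1*(-31735) = 153*(-3/2)*(1 - 3/2) - 1*(-31735) = 153*(-3/2)*(-½) + 31735 = 459/4 + 31735 = 127399/4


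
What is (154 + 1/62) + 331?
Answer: 30071/62 ≈ 485.02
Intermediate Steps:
(154 + 1/62) + 331 = 9549/62 + 331 = 30071/62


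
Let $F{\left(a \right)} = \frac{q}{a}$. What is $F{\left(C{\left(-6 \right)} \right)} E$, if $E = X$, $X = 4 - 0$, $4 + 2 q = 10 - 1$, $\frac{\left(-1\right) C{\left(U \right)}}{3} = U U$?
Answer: $- \frac{5}{54} \approx -0.092593$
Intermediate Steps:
$C{\left(U \right)} = - 3 U^{2}$ ($C{\left(U \right)} = - 3 U U = - 3 U^{2}$)
$q = \frac{5}{2}$ ($q = -2 + \frac{10 - 1}{2} = -2 + \frac{1}{2} \cdot 9 = -2 + \frac{9}{2} = \frac{5}{2} \approx 2.5$)
$F{\left(a \right)} = \frac{5}{2 a}$
$X = 4$ ($X = 4 + 0 = 4$)
$E = 4$
$F{\left(C{\left(-6 \right)} \right)} E = \frac{5}{2 \left(- 3 \left(-6\right)^{2}\right)} 4 = \frac{5}{2 \left(\left(-3\right) 36\right)} 4 = \frac{5}{2 \left(-108\right)} 4 = \frac{5}{2} \left(- \frac{1}{108}\right) 4 = \left(- \frac{5}{216}\right) 4 = - \frac{5}{54}$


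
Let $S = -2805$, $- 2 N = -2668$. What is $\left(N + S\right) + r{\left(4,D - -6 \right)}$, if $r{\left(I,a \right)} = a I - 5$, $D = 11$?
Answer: $-1408$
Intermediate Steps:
$N = 1334$ ($N = \left(- \frac{1}{2}\right) \left(-2668\right) = 1334$)
$r{\left(I,a \right)} = -5 + I a$ ($r{\left(I,a \right)} = I a - 5 = -5 + I a$)
$\left(N + S\right) + r{\left(4,D - -6 \right)} = \left(1334 - 2805\right) - \left(5 - 4 \left(11 - -6\right)\right) = -1471 - \left(5 - 4 \left(11 + 6\right)\right) = -1471 + \left(-5 + 4 \cdot 17\right) = -1471 + \left(-5 + 68\right) = -1471 + 63 = -1408$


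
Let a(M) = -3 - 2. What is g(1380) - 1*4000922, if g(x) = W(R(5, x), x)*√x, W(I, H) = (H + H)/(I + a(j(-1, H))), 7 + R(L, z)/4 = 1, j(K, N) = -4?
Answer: -4000922 - 5520*√345/29 ≈ -4.0045e+6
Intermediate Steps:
R(L, z) = -24 (R(L, z) = -28 + 4*1 = -28 + 4 = -24)
a(M) = -5
W(I, H) = 2*H/(-5 + I) (W(I, H) = (H + H)/(I - 5) = (2*H)/(-5 + I) = 2*H/(-5 + I))
g(x) = -2*x^(3/2)/29 (g(x) = (2*x/(-5 - 24))*√x = (2*x/(-29))*√x = (2*x*(-1/29))*√x = (-2*x/29)*√x = -2*x^(3/2)/29)
g(1380) - 1*4000922 = -5520*√345/29 - 1*4000922 = -5520*√345/29 - 4000922 = -4000922 - 5520*√345/29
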